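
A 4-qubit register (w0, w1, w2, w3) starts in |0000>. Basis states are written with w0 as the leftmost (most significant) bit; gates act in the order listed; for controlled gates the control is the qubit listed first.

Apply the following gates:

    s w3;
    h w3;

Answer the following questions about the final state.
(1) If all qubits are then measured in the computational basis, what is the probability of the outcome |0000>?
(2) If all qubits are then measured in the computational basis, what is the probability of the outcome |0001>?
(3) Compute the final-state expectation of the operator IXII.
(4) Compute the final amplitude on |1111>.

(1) Outcome |0000> occurs with probability 1/2.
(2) The probability of measuring |0001> is 1/2.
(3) The observable IXII averages to 0.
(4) The final state's coefficient on |1111> equals 0.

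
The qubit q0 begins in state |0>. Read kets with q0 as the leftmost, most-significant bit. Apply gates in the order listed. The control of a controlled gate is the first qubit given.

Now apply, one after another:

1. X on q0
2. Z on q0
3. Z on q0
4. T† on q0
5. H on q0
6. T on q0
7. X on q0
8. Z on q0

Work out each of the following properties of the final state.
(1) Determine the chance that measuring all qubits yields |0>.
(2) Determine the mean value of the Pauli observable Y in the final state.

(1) The probability of measuring |0> is 1/2.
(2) The expectation value of Y is -sqrt(2)/2.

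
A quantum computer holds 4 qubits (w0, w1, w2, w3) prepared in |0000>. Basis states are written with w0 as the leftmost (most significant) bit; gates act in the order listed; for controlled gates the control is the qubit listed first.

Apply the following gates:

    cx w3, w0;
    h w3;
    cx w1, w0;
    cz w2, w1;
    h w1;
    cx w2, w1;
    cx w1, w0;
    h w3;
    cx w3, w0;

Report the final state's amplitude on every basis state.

After the circuit, the state carries amplitude sqrt(2)/2 on |0000>, sqrt(2)/2 on |1100>, and 0 on every other basis state.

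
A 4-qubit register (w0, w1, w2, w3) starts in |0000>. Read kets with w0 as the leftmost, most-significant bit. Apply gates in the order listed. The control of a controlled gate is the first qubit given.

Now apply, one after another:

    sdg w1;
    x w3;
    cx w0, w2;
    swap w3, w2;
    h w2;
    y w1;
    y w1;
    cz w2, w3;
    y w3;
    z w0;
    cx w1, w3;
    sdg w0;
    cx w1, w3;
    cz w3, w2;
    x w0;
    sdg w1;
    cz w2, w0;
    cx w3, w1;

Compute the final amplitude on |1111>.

|1111> carries amplitude -sqrt(2)*I/2 in the final state.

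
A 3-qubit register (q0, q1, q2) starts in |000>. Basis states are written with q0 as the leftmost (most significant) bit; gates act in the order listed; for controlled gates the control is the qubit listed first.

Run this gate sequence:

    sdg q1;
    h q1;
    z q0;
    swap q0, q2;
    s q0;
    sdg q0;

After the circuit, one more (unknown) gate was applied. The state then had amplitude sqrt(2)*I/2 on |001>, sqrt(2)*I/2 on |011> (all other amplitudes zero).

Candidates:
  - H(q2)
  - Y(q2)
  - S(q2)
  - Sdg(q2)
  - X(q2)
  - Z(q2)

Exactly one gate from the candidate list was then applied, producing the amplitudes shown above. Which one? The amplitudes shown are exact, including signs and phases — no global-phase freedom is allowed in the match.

It was Y(q2) that produced the state shown. Key observation: gates 5-6 undo each other exactly, leaving only the rest of the circuit to track.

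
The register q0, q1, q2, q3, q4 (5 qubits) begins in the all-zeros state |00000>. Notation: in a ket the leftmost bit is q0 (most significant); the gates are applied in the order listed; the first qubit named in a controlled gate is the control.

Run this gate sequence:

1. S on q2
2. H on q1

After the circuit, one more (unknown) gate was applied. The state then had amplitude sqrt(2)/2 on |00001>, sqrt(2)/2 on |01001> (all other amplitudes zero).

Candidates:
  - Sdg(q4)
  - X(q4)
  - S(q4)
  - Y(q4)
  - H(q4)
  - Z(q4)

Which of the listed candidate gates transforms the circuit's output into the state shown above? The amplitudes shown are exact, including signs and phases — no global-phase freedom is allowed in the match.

The applied gate was X(q4).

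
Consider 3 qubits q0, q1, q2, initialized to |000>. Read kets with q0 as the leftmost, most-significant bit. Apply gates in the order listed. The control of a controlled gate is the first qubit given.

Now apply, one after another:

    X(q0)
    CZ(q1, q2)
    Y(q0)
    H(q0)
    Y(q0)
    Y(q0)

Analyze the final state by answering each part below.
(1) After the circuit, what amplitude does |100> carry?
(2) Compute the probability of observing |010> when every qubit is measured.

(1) The amplitude on |100> is -sqrt(2)*I/2.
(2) The probability of measuring |010> is 0.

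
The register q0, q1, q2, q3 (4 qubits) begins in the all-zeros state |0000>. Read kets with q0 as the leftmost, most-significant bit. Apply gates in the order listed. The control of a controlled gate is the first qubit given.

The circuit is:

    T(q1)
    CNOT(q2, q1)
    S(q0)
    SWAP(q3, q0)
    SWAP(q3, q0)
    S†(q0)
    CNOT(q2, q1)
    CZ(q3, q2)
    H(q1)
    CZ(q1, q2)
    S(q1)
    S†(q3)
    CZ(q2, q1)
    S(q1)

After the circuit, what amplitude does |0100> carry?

The amplitude on |0100> is -sqrt(2)/2. Key observation: the block from step 2 through step 7 cancels to the identity and can be dropped.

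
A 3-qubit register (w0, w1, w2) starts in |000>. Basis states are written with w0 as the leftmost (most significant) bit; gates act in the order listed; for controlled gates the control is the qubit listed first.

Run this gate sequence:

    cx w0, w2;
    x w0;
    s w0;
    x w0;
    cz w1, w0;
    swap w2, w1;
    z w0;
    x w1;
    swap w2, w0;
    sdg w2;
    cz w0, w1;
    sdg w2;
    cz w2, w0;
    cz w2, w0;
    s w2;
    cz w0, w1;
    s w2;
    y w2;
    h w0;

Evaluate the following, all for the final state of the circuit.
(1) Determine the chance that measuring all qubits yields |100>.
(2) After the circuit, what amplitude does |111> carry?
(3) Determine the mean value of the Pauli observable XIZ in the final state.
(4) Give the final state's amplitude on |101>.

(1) A full measurement returns |100> with probability 0. Key observation: gates 10-17 undo each other exactly, leaving only the rest of the circuit to track.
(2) |111> carries amplitude -sqrt(2)/2 in the final state.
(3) The observable XIZ averages to -1.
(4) |101> carries amplitude 0 in the final state.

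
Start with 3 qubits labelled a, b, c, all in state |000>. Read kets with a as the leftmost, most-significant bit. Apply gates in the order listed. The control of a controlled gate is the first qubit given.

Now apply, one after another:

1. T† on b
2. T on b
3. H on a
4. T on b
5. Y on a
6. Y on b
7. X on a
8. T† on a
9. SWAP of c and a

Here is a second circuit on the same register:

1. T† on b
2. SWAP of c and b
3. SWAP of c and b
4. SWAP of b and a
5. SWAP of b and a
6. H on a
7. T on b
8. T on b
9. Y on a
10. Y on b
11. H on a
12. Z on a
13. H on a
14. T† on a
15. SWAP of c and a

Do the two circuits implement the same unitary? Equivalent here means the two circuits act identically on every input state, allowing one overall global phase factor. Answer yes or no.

Yes: on every input state the two circuits agree up to one overall phase factor.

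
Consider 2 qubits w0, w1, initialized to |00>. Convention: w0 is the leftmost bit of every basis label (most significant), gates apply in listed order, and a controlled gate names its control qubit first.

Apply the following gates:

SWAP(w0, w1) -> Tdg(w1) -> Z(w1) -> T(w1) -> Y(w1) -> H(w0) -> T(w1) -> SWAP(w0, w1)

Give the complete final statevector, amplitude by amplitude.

The resulting statevector has amplitude 0 on |00>, 0 on |01>, sqrt(2)*exp(3*I*pi/4)/2 on |10>, sqrt(2)*exp(3*I*pi/4)/2 on |11>.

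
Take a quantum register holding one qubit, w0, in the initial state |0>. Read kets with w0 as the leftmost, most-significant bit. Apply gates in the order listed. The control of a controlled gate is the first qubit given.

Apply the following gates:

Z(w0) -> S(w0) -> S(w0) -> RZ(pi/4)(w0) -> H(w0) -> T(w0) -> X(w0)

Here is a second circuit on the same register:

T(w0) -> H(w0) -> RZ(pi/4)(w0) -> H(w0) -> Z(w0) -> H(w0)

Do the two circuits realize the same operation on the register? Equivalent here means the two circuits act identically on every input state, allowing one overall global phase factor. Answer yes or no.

Yes: on every input state the two circuits agree up to one overall phase factor.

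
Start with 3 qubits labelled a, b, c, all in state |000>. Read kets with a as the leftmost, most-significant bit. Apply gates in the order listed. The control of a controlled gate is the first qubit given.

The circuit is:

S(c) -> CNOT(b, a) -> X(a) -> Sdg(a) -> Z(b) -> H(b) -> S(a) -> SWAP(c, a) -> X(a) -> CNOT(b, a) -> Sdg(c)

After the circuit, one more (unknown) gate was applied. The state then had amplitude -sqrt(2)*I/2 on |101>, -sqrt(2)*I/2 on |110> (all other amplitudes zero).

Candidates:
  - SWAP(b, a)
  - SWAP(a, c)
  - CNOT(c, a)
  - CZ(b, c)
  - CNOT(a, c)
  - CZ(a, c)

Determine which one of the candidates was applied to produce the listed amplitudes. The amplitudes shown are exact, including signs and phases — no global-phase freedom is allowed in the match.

The applied gate was SWAP(a, c).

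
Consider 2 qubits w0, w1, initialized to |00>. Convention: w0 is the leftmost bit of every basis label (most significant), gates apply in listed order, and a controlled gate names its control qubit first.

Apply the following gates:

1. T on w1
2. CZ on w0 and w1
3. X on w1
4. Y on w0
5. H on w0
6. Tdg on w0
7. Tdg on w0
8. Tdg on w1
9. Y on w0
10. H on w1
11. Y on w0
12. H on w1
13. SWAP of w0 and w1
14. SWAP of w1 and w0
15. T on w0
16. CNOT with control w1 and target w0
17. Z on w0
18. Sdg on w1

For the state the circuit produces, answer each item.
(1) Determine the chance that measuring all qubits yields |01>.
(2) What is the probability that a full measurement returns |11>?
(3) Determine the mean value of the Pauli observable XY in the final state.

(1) Outcome |01> occurs with probability 1/2.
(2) The probability of measuring |11> is 1/2.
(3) The observable XY averages to 0.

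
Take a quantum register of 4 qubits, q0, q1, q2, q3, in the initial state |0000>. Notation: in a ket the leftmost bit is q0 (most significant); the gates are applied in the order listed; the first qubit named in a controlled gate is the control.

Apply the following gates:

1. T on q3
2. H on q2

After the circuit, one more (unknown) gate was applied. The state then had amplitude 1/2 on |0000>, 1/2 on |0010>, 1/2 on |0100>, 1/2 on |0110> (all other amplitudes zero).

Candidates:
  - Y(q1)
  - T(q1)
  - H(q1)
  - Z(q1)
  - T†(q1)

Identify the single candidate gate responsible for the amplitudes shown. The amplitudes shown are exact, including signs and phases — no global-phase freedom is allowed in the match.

The applied gate was H(q1).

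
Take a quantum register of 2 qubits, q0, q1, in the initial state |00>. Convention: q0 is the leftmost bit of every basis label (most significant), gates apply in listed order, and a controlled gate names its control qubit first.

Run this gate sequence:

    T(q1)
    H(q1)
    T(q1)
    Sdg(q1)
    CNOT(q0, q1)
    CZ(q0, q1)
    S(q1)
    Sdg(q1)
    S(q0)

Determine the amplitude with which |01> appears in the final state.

|01> carries amplitude -sqrt(2)*exp(3*I*pi/4)/2 in the final state.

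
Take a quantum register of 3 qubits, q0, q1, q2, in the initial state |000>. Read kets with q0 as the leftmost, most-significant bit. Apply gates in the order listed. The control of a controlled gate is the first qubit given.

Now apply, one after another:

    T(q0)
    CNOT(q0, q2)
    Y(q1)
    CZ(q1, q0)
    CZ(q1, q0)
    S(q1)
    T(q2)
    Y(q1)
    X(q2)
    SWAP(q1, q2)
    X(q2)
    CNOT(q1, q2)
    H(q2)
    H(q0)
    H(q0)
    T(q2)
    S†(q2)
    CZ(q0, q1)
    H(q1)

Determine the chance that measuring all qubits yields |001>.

Outcome |001> occurs with probability 1/4. Key observation: gates 4-5 undo each other exactly, leaving only the rest of the circuit to track.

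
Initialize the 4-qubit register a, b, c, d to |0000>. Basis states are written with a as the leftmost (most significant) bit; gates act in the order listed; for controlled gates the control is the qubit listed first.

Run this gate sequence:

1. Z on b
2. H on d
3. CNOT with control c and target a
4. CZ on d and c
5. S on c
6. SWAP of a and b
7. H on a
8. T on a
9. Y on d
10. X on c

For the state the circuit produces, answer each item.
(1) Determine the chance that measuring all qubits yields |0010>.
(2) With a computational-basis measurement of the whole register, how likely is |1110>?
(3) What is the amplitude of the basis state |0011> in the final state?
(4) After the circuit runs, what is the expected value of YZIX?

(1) The probability of measuring |0010> is 1/4.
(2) Outcome |1110> occurs with probability 0.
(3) The final state's coefficient on |0011> equals I/2.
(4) In the final state, YZIX has expectation -sqrt(2)/2.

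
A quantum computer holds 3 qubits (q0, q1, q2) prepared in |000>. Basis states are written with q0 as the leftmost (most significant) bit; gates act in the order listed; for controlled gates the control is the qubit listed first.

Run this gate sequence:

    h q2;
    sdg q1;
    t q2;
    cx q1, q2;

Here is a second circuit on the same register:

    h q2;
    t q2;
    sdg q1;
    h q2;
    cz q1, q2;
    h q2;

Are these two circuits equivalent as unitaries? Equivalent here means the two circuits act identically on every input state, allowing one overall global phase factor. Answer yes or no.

Yes, they are equivalent — the unitaries differ by at most a global phase.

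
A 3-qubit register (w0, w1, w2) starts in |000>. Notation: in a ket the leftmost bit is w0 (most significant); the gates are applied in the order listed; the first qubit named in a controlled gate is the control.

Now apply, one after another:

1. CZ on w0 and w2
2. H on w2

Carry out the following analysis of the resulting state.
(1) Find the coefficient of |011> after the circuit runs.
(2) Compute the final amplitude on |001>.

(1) The amplitude on |011> is 0.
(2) The amplitude on |001> is sqrt(2)/2.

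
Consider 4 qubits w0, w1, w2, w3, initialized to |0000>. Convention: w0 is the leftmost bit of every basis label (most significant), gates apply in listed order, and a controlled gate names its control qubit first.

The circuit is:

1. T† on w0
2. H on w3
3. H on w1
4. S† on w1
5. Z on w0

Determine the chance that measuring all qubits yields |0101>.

The probability of measuring |0101> is 1/4.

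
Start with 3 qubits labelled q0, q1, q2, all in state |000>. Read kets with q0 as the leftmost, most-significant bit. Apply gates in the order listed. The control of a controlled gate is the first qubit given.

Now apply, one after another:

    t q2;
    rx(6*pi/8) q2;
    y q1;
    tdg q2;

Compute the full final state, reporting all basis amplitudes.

After the circuit, the state carries amplitude I*sqrt(2 - sqrt(2))/2 on |010>, -sqrt(sqrt(2) + 2)*exp(3*I*pi/4)/2 on |011>, and 0 on every other basis state.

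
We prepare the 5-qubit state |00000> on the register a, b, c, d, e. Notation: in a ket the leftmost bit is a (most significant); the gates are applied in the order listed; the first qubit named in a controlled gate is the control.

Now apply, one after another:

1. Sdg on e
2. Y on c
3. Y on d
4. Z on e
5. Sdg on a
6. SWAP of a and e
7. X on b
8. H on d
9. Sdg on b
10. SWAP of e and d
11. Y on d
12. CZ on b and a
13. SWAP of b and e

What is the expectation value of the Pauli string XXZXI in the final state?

The observable XXZXI averages to 0.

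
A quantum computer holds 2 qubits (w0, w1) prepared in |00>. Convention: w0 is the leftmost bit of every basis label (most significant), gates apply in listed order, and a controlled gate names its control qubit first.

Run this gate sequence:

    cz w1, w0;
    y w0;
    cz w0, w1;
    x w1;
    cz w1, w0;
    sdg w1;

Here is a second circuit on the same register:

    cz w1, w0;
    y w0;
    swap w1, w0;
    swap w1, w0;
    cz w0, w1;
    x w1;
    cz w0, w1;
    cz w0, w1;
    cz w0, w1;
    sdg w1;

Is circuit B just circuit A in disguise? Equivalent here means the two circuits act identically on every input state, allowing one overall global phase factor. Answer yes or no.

Yes — the two circuits implement the same unitary up to a global phase.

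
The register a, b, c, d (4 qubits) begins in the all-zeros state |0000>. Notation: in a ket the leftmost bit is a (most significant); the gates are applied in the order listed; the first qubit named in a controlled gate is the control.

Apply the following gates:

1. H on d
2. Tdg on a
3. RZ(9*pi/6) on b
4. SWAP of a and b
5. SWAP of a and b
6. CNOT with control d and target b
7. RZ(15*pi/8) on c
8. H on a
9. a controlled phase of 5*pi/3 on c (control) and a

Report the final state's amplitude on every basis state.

After the circuit, the state carries amplitude exp(5*I*pi/16)/2 on |0000>, exp(5*I*pi/16)/2 on |0101>, exp(5*I*pi/16)/2 on |1000>, exp(5*I*pi/16)/2 on |1101>, and 0 on every other basis state.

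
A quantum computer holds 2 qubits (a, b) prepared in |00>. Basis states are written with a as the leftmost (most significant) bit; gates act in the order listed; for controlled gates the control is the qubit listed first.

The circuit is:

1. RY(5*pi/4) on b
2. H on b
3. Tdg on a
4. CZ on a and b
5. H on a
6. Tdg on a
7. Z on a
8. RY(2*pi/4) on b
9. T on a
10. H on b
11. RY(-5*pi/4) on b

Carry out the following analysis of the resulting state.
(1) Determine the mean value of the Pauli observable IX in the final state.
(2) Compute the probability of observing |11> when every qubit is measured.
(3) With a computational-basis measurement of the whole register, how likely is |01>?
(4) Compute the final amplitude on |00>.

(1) The expectation value of IX is -1.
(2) The probability of measuring |11> is 1/4.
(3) Outcome |01> occurs with probability 1/4.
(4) |00> carries amplitude 1/2 in the final state.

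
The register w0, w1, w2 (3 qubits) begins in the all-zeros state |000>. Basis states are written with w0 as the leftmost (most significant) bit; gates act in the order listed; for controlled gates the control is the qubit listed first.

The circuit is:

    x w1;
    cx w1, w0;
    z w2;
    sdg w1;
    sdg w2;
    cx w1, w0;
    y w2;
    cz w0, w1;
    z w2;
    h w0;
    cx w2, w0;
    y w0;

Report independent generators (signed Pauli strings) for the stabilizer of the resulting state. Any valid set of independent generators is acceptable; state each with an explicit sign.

One valid set of independent stabilizer generators is -XII, -IZI, -IIZ (any independent generating set of the same group is equally correct).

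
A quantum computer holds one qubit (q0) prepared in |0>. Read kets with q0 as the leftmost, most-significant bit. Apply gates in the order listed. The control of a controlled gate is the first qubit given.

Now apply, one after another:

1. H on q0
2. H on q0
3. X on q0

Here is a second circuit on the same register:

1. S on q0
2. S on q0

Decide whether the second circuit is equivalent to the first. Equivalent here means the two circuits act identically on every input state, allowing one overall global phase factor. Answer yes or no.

No — the two circuits implement different unitaries, even allowing a global phase.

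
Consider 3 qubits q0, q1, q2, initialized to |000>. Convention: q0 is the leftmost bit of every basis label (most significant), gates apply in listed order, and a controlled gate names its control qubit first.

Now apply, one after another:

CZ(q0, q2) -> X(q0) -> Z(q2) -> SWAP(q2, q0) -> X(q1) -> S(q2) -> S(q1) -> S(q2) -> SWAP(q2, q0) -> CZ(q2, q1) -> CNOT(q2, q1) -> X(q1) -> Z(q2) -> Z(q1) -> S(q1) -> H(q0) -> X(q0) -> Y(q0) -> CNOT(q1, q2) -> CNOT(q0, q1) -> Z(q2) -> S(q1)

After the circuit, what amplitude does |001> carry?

The amplitude on |001> is 0.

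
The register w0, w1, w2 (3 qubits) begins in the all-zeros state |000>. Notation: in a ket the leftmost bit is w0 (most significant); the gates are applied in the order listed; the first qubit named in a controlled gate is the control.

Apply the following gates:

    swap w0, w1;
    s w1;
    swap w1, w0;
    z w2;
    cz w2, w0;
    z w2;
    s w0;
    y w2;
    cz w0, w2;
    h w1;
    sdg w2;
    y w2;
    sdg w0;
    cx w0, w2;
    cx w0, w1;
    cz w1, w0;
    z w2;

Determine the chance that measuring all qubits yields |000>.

The probability of measuring |000> is 1/2.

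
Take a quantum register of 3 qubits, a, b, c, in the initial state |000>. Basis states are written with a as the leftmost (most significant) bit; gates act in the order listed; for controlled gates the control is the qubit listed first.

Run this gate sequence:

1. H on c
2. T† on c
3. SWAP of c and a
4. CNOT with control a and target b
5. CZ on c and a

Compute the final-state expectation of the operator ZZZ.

The expectation value of ZZZ is 1.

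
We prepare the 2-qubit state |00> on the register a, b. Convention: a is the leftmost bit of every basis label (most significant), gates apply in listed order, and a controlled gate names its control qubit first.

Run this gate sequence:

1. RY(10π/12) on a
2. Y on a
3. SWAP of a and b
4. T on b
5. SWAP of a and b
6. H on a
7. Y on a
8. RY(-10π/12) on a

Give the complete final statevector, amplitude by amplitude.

After the circuit, the state carries amplitude sqrt(2)/8 + sqrt(6)/8 - 3*sqrt(2)*exp(I*pi/4)/8 + sqrt(6)*exp(I*pi/4)/8 on |00>, 0 on |01>, sqrt(6)/8 + 3*sqrt(2)/8 - sqrt(2)*exp(I*pi/4)/8 + sqrt(6)*exp(I*pi/4)/8 on |10>, 0 on |11>.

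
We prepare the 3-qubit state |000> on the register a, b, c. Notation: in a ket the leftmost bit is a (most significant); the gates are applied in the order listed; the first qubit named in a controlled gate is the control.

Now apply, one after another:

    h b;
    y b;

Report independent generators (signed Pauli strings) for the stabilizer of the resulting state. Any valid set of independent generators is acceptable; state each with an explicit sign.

The stabilizer group can be generated by -IXI, +ZII, +IIZ, among other valid generating sets.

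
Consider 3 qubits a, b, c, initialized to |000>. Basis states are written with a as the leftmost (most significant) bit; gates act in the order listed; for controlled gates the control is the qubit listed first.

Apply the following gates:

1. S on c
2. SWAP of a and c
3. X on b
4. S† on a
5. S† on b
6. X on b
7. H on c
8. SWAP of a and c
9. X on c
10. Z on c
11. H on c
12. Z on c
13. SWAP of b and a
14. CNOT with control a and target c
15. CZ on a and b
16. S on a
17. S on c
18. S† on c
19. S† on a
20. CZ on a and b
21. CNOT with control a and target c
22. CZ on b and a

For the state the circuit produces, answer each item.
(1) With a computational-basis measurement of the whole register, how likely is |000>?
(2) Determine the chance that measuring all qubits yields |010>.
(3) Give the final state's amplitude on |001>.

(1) The probability of measuring |000> is 1/4. Key observation: gates 14-21 undo each other exactly, leaving only the rest of the circuit to track.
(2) Outcome |010> occurs with probability 1/4.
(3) The amplitude on |001> is I/2.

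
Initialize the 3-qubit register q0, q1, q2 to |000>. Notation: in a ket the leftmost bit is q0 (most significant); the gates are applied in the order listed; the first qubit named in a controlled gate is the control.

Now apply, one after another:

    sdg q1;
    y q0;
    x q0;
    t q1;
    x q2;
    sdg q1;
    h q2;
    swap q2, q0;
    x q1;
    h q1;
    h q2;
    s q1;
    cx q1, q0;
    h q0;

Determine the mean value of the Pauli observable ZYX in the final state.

The observable ZYX averages to -1.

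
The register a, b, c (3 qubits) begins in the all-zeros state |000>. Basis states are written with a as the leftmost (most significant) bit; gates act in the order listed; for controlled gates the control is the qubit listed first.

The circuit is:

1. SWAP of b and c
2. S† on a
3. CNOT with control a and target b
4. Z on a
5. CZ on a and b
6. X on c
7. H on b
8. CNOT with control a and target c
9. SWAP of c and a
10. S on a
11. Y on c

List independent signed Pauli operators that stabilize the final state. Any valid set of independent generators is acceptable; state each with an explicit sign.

One valid set of independent stabilizer generators is +IXI, -ZII, -IIZ (any independent generating set of the same group is equally correct).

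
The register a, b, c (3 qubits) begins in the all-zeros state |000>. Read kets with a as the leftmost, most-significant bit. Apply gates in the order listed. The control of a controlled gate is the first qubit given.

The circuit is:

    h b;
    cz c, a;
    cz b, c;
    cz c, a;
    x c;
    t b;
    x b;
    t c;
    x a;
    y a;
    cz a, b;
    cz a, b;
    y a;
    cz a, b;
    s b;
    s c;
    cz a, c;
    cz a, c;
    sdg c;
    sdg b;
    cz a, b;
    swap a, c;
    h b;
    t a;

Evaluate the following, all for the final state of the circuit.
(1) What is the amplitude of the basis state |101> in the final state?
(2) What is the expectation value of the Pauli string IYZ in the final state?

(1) The final state's coefficient on |101> equals exp(3*I*pi/4)/2 + I/2.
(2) The observable IYZ averages to -sqrt(2)/2.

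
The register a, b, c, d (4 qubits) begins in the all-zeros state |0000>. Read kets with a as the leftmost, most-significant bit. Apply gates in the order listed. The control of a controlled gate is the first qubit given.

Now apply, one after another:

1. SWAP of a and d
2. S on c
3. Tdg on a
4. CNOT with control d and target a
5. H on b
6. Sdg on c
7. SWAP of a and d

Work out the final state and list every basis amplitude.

The resulting statevector has amplitude sqrt(2)/2 on |0000>, sqrt(2)/2 on |0100>, and 0 on every other basis state.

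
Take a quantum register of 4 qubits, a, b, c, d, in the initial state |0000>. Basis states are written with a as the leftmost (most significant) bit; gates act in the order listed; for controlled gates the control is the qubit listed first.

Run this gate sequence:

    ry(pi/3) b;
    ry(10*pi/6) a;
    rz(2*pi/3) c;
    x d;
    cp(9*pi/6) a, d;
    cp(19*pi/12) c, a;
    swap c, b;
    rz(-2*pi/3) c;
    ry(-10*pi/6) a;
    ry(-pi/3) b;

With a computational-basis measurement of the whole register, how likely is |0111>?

A full measurement returns |0111> with probability 5/128.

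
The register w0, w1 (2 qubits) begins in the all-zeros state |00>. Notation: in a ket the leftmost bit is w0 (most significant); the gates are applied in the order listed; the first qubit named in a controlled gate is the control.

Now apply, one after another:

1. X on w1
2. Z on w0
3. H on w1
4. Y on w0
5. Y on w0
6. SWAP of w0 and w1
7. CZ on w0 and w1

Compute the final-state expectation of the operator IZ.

The observable IZ averages to 1.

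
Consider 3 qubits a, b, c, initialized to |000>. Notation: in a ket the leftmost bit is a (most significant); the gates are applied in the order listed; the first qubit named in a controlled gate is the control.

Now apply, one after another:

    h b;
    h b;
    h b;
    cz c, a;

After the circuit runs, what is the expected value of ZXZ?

In the final state, ZXZ has expectation 1.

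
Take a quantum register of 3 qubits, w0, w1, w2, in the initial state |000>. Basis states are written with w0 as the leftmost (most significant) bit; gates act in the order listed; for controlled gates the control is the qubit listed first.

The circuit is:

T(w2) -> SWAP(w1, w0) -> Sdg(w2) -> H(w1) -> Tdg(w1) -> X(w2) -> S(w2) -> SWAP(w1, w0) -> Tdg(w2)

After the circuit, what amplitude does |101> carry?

|101> carries amplitude sqrt(2)/2 in the final state.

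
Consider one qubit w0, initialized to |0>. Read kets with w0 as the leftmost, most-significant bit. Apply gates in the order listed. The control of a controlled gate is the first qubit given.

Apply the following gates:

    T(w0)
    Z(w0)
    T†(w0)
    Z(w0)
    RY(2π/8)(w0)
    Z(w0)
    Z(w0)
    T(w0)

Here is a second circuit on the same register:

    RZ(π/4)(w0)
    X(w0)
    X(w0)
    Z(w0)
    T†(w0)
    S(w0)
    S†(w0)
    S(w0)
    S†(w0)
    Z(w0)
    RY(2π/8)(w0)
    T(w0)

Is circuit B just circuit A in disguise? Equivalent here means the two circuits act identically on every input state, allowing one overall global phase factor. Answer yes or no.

Yes — the two circuits implement the same unitary up to a global phase.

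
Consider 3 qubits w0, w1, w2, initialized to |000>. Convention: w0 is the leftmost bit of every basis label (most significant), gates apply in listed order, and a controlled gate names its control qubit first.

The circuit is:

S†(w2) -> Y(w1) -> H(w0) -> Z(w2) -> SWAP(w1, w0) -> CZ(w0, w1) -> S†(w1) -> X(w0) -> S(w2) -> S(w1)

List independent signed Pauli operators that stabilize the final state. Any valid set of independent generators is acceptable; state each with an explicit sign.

The stabilizer group can be generated by -IXI, +ZII, +IIZ, among other valid generating sets.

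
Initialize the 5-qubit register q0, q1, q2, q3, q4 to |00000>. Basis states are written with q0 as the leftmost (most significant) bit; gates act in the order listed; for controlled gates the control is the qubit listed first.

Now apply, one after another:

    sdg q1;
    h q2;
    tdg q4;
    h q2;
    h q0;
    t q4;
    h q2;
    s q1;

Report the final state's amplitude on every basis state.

The resulting statevector has amplitude 1/2 on |00000>, 1/2 on |00100>, 1/2 on |10000>, 1/2 on |10100>, and 0 on every other basis state.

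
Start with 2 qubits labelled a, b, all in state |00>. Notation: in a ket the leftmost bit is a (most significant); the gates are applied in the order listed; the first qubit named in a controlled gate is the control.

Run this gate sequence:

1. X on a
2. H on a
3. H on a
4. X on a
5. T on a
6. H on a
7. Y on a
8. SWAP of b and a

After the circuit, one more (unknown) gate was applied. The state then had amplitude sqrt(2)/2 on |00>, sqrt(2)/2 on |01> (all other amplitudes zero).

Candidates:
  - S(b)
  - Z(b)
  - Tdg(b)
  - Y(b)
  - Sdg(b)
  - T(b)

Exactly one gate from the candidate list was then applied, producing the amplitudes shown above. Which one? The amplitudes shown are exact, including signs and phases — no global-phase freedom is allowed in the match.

The applied gate was Y(b).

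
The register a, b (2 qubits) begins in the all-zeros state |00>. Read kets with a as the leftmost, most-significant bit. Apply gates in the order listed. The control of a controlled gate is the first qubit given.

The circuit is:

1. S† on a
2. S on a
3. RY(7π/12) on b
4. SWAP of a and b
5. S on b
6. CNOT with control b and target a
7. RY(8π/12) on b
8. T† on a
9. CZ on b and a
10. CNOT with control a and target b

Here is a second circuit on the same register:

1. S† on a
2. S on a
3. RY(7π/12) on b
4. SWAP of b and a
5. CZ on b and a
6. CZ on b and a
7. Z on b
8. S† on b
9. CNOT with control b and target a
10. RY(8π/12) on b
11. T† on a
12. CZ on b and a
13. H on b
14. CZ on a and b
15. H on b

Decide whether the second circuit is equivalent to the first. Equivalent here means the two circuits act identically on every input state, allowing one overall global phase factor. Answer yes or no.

Yes — the two circuits implement the same unitary up to a global phase.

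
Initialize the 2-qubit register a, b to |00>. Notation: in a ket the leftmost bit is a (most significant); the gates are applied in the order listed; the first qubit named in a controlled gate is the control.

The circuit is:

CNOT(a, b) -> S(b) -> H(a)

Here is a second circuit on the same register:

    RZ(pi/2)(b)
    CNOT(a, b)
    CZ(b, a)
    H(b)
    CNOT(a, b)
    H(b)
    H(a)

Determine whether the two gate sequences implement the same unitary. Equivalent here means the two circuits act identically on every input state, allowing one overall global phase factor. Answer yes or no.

No: there is an input state on which the two circuits produce genuinely different outputs (not merely differing by a phase).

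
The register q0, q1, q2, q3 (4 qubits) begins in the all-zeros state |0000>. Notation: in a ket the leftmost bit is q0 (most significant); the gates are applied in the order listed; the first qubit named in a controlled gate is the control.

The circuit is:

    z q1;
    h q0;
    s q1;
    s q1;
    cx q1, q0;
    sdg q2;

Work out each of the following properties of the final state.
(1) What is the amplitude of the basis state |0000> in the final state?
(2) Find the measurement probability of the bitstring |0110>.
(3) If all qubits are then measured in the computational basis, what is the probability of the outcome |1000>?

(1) |0000> carries amplitude sqrt(2)/2 in the final state.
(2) The probability of measuring |0110> is 0.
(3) Outcome |1000> occurs with probability 1/2.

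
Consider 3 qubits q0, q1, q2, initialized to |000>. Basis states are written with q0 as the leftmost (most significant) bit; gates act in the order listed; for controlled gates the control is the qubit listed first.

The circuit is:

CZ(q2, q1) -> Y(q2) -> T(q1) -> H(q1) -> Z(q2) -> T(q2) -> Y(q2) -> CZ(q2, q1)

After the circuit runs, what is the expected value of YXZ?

The expectation value of YXZ is 0.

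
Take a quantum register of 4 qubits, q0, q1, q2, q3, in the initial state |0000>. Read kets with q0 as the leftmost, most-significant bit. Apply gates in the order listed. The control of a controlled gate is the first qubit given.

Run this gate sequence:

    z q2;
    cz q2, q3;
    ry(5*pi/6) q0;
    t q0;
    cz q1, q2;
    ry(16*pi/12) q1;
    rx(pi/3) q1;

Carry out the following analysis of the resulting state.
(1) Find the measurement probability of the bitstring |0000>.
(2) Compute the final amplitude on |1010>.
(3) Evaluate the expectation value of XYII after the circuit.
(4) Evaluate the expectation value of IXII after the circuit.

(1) A full measurement returns |0000> with probability 3/16 - 3*sqrt(3)/32.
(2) The final state's coefficient on |1010> equals 0.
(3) The observable XYII averages to sqrt(6)/16.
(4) In the final state, IXII has expectation -sqrt(3)/2.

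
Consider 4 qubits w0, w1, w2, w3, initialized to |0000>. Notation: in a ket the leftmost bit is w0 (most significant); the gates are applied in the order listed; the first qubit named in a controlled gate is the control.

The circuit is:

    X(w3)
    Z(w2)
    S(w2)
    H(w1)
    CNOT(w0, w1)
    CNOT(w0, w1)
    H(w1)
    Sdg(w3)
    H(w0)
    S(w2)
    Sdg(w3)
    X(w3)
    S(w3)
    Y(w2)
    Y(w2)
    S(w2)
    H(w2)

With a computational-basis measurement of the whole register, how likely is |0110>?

A full measurement returns |0110> with probability 0. Key observation: steps 4-7 multiply out to the identity, so the circuit reduces to the remaining gates.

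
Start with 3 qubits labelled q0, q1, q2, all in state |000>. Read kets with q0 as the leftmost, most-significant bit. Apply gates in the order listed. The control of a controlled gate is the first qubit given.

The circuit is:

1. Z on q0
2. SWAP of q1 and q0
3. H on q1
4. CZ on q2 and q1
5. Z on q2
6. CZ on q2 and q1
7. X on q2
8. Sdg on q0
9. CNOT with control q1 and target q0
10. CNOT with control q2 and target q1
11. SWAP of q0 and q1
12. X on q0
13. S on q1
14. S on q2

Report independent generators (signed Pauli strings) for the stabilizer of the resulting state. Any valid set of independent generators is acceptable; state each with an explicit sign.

The stabilizer group can be generated by +XYI, +ZZI, -IIZ, among other valid generating sets.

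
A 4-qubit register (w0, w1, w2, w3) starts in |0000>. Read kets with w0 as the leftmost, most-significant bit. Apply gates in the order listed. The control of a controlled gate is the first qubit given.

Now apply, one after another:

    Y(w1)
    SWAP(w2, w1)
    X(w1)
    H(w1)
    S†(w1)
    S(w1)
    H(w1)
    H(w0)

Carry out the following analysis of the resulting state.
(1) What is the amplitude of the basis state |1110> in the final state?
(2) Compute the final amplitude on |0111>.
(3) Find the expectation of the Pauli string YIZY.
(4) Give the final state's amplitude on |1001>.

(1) The final state's coefficient on |1110> equals sqrt(2)*I/2. Key observation: steps 4-7 multiply out to the identity, so the circuit reduces to the remaining gates.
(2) The amplitude on |0111> is 0.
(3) In the final state, YIZY has expectation 0.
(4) The amplitude on |1001> is 0.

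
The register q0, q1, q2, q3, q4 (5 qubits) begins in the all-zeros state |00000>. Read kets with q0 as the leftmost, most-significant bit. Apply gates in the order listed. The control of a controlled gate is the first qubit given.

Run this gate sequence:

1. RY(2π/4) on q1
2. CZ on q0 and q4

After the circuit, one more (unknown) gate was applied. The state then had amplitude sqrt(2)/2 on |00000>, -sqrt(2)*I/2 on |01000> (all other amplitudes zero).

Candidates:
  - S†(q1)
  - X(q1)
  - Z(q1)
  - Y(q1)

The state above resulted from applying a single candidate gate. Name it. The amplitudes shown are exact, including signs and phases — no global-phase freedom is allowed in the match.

The applied gate was S†(q1).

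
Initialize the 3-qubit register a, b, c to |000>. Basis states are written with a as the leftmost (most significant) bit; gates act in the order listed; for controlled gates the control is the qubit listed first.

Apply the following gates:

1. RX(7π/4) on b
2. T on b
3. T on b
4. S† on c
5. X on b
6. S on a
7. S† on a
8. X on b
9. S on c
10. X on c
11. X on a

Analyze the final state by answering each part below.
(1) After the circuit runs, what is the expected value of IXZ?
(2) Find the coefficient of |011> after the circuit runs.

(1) In the final state, IXZ has expectation sqrt(2)/2. Key observation: the block from step 4 through step 9 cancels to the identity and can be dropped.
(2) The final state's coefficient on |011> equals 0.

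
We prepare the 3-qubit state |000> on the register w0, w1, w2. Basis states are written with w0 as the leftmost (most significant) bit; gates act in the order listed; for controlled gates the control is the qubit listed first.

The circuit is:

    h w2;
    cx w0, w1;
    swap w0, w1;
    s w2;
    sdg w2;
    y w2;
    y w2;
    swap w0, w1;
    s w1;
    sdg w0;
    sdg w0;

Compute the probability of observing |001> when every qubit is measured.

Outcome |001> occurs with probability 1/2. Key observation: gates 4-5 undo each other exactly, leaving only the rest of the circuit to track.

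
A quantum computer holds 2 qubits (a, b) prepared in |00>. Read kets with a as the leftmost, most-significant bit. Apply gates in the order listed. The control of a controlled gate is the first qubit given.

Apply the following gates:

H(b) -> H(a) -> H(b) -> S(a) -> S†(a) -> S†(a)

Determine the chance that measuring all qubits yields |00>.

The probability of measuring |00> is 1/2.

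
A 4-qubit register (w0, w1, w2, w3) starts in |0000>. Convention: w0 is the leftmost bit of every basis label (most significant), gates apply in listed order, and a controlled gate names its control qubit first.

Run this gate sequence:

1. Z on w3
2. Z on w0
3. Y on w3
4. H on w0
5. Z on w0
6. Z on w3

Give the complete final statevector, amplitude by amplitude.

After the circuit, the state carries amplitude -sqrt(2)*I/2 on |0001>, sqrt(2)*I/2 on |1001>, and 0 on every other basis state.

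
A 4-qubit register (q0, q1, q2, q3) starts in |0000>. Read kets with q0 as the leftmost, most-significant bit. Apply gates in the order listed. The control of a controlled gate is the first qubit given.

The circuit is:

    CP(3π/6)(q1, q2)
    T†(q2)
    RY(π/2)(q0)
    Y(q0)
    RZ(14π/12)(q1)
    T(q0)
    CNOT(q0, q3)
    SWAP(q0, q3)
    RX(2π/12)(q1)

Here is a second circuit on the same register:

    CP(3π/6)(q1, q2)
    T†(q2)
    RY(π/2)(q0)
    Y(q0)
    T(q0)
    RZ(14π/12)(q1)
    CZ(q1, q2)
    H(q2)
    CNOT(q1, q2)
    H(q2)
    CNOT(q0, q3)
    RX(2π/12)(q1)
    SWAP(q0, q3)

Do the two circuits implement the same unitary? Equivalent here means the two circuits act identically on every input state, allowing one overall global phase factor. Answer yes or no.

Yes, they are equivalent — the unitaries differ by at most a global phase.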